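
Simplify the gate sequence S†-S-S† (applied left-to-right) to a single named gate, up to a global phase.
S†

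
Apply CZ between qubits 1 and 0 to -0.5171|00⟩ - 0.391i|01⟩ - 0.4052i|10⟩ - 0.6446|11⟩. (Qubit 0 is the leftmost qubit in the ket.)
-0.5171|00⟩ - 0.391i|01⟩ - 0.4052i|10⟩ + 0.6446|11⟩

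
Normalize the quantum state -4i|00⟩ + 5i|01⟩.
-0.6247i|00⟩ + 0.7809i|01⟩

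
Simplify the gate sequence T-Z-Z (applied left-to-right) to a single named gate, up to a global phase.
T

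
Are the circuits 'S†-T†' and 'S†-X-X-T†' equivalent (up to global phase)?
Yes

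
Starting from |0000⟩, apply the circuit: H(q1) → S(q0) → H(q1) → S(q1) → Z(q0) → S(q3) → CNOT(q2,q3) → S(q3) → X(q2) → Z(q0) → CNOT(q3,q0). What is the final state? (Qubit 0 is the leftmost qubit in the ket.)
|0010⟩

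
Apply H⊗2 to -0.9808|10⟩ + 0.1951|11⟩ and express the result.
-0.3929|00⟩ - 0.588|01⟩ + 0.3929|10⟩ + 0.588|11⟩

H⊗2 gives amp(|y⟩) = (1/2) Σ_x (−1)^(x·y) amp(|x⟩), where x·y is the number of positions in which both x and y have a 1.
|00⟩: (-0.9808 + 0.1951)/2 = -0.3929
|01⟩: (-0.9808 - 0.1951)/2 = -0.588
|10⟩: (0.9808 - 0.1951)/2 = 0.3929
|11⟩: (0.9808 + 0.1951)/2 = 0.588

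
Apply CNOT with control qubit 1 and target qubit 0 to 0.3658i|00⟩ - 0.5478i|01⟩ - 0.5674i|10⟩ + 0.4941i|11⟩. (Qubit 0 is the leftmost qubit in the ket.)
0.3658i|00⟩ + 0.4941i|01⟩ - 0.5674i|10⟩ - 0.5478i|11⟩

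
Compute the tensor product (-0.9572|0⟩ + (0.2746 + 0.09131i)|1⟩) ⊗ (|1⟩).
-0.9572|01⟩ + (0.2746 + 0.09131i)|11⟩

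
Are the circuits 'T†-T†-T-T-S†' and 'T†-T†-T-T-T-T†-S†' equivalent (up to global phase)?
Yes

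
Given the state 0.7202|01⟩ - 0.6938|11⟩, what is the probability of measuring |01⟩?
0.5187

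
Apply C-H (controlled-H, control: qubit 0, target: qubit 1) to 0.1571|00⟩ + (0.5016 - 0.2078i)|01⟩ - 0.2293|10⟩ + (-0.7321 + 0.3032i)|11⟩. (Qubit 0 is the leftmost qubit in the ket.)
0.1571|00⟩ + (0.5016 - 0.2078i)|01⟩ + (-0.6798 + 0.2144i)|10⟩ + (0.3555 - 0.2144i)|11⟩

C-H leaves the control-|0⟩ kets |00⟩, |01⟩ unchanged and applies H to qubit 1 on the control-|1⟩ pair (|10⟩, |11⟩).
H = [[1/√2, 1/√2], [1/√2, -1/√2]].
With a = amp(|10⟩) = -0.2293 and b = amp(|11⟩) = (-0.7321 + 0.3032i):
new amp(|10⟩) = (1/√2)·a + (1/√2)·b = (-0.6798 + 0.2144i)
new amp(|11⟩) = (1/√2)·a + (-1/√2)·b = (0.3555 - 0.2144i)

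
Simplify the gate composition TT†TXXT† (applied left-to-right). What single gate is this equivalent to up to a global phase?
I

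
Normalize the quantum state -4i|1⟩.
-i|1⟩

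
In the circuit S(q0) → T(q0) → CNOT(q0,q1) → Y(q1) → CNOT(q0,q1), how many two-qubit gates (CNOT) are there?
2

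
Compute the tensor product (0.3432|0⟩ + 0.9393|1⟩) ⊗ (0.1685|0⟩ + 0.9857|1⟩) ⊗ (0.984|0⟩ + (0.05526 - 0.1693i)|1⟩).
0.0569|000⟩ + (0.003196 - 0.00979i)|001⟩ + 0.3329|010⟩ + (0.01869 - 0.05727i)|011⟩ + 0.1557|100⟩ + (0.008746 - 0.0268i)|101⟩ + 0.9111|110⟩ + (0.05116 - 0.1567i)|111⟩

amp(|b₁b₂…⟩) = product of the factor amplitudes for bits b₁, b₂, …; only kets whose every factor amplitude is nonzero survive.
|000⟩: (0.3432)(0.1685)(0.984) = 0.0569
|001⟩: (0.3432)(0.1685)(0.05526 - 0.1693i) = (0.003196 - 0.00979i)
|010⟩: (0.3432)(0.9857)(0.984) = 0.3329
|011⟩: (0.3432)(0.9857)(0.05526 - 0.1693i) = (0.01869 - 0.05727i)
|100⟩: (0.9393)(0.1685)(0.984) = 0.1557
|101⟩: (0.9393)(0.1685)(0.05526 - 0.1693i) = (0.008746 - 0.0268i)
|110⟩: (0.9393)(0.9857)(0.984) = 0.9111
|111⟩: (0.9393)(0.9857)(0.05526 - 0.1693i) = (0.05116 - 0.1567i)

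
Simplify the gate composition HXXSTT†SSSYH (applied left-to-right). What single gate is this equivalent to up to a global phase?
Y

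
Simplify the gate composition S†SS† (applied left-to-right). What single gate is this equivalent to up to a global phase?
S†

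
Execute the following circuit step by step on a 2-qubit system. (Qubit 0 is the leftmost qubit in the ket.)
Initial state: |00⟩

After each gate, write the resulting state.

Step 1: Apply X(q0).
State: |10⟩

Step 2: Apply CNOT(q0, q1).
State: |11⟩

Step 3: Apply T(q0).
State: (1/√2 + (1/√2)i)|11⟩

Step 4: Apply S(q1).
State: (-1/√2 + (1/√2)i)|11⟩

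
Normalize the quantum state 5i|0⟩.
i|0⟩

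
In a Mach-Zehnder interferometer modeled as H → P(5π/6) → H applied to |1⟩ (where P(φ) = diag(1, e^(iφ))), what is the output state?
(0.933 - 0.25i)|0⟩ + (0.06699 + 0.25i)|1⟩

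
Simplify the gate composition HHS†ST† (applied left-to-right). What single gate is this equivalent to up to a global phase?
T†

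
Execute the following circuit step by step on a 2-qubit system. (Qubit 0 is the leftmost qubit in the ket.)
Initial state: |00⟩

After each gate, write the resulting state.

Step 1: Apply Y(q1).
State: i|01⟩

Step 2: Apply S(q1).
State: -|01⟩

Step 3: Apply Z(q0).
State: -|01⟩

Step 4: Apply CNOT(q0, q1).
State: -|01⟩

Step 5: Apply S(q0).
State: -|01⟩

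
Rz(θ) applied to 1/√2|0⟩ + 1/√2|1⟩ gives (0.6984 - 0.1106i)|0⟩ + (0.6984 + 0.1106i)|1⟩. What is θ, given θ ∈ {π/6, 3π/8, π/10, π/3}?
π/10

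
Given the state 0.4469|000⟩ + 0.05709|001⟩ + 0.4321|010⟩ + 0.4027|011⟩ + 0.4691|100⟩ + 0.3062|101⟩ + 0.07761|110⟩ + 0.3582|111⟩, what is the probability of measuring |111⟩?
0.1283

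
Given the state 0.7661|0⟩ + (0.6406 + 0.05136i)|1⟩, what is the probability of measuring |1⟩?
0.413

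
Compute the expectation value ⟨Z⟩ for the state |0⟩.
1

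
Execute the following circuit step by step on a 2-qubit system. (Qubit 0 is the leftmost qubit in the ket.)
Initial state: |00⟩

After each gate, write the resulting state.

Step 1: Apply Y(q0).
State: i|10⟩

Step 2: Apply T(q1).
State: i|10⟩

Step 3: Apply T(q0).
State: (-1/√2 + (1/√2)i)|10⟩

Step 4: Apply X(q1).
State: (-1/√2 + (1/√2)i)|11⟩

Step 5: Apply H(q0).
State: (-1/2 + (1/2)i)|01⟩ + (1/2 - (1/2)i)|11⟩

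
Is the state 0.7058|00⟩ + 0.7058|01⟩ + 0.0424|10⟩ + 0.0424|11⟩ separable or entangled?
Separable

Writing the state as a|00⟩ + b|01⟩ + c|10⟩ + d|11⟩, it is a product state iff ad − bc = 0.
Here (a, b, c, d) = (0.7058, 0.7058, 0.0424, 0.0424): ad − bc = (0.7058)(0.0424) − (0.7058)(0.0424) = 0, so the state is separable.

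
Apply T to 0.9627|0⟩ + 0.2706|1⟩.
0.9627|0⟩ + (0.1913 + 0.1913i)|1⟩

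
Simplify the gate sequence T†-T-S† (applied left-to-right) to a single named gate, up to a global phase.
S†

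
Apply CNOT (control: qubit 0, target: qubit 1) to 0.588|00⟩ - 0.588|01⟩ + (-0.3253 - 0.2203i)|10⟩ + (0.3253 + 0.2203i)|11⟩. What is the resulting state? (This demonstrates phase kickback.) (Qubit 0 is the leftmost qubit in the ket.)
0.588|00⟩ - 0.588|01⟩ + (0.3253 + 0.2203i)|10⟩ + (-0.3253 - 0.2203i)|11⟩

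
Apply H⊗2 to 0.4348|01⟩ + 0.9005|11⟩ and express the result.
0.6677|00⟩ - 0.6677|01⟩ - 0.2329|10⟩ + 0.2329|11⟩

H⊗2 gives amp(|y⟩) = (1/2) Σ_x (−1)^(x·y) amp(|x⟩), where x·y is the number of positions in which both x and y have a 1.
|00⟩: (0.4348 + 0.9005)/2 = 0.6677
|01⟩: (-0.4348 - 0.9005)/2 = -0.6677
|10⟩: (0.4348 - 0.9005)/2 = -0.2329
|11⟩: (-0.4348 + 0.9005)/2 = 0.2329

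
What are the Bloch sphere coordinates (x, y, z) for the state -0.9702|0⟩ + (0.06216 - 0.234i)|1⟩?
(-0.1206, 0.4541, 0.8827)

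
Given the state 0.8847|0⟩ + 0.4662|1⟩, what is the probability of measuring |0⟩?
0.7827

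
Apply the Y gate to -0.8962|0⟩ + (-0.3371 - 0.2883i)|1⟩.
(-0.2883 + 0.3371i)|0⟩ - 0.8962i|1⟩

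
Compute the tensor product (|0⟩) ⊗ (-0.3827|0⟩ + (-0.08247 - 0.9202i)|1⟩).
-0.3827|00⟩ + (-0.08247 - 0.9202i)|01⟩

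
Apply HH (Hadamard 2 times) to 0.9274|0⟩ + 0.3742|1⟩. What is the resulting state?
0.9274|0⟩ + 0.3742|1⟩

H² = I, so an even number of Hadamards cancels: H^2 = I and the state is unchanged.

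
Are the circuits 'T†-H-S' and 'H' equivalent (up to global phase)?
No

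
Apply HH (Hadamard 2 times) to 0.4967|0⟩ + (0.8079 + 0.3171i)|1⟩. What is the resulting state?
0.4967|0⟩ + (0.8079 + 0.3171i)|1⟩

H² = I, so an even number of Hadamards cancels: H^2 = I and the state is unchanged.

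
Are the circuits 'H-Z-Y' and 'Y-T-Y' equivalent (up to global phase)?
No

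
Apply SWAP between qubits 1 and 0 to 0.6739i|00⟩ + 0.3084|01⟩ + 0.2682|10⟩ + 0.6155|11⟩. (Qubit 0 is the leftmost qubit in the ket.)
0.6739i|00⟩ + 0.2682|01⟩ + 0.3084|10⟩ + 0.6155|11⟩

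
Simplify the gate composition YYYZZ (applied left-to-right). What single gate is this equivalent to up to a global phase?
Y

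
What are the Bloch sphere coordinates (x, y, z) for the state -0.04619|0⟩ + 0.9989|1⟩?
(-0.09228, 0, -0.9957)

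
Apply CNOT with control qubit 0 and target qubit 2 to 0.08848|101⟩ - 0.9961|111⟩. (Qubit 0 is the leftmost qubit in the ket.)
0.08848|100⟩ - 0.9961|110⟩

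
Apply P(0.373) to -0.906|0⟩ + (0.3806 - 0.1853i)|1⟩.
-0.906|0⟩ + (0.422 - 0.03386i)|1⟩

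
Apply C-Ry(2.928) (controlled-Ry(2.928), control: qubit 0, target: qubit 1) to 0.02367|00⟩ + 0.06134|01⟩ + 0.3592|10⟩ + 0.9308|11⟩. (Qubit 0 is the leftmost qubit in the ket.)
0.02367|00⟩ + 0.06134|01⟩ - 0.8872|10⟩ + 0.4564|11⟩

C-Ry(2.928) leaves the control-|0⟩ kets |00⟩, |01⟩ unchanged and applies Ry(2.928) to qubit 1 on the control-|1⟩ pair (|10⟩, |11⟩).
Ry(2.928) = [[cos(θ/2), −sin(θ/2)], [sin(θ/2), cos(θ/2)]]; θ = 2.928, cos(θ/2) ≈ 0.106593, sin(θ/2) ≈ 0.994303.
With a = amp(|10⟩) = 0.3592 and b = amp(|11⟩) = 0.9308:
new amp(|10⟩) = (0.106593)·a + (-0.994303)·b = -0.8872
new amp(|11⟩) = (0.994303)·a + (0.106593)·b = 0.4564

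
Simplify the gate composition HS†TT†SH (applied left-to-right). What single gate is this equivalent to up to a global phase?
I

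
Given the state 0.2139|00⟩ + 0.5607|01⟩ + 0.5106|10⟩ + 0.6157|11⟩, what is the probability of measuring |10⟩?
0.2607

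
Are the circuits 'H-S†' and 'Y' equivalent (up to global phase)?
No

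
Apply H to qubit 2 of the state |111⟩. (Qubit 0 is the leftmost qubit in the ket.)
1/√2|110⟩ - 1/√2|111⟩

H on qubit 2 mixes each pair of kets that differ only in qubit 2: amplitudes (a, b) of (|…0…⟩, |…1…⟩) become ((a + b)/√2, (a − b)/√2). Kets absent from the input have amplitude 0.
(|110⟩, |111⟩): (a, b) = (0, 1) → (1/√2, -1/√2)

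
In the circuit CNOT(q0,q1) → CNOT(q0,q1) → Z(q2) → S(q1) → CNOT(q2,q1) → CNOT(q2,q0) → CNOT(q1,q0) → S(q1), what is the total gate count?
8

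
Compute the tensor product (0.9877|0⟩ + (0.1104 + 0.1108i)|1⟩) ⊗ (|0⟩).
0.9877|00⟩ + (0.1104 + 0.1108i)|10⟩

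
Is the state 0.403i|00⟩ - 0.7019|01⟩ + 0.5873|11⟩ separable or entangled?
Entangled

Writing the state as a|00⟩ + b|01⟩ + c|10⟩ + d|11⟩, it is a product state iff ad − bc = 0.
Here (a, b, c, d) = (0.403i, -0.7019, 0, 0.5873): ad − bc = (0.403i)(0.5873) − (-0.7019)(0) = 0.2367i ≠ 0, so the state is entangled.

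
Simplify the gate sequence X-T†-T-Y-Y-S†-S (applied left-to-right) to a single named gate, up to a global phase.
X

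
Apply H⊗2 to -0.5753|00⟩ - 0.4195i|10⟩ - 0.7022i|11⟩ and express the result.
(-0.2877 - 0.5609i)|00⟩ + (-0.2877 + 0.1414i)|01⟩ + (-0.2877 + 0.5609i)|10⟩ + (-0.2877 - 0.1414i)|11⟩

H⊗2 gives amp(|y⟩) = (1/2) Σ_x (−1)^(x·y) amp(|x⟩), where x·y is the number of positions in which both x and y have a 1.
|00⟩: (-0.5753 - 0.4195i - 0.7022i)/2 = (-0.2877 - 0.5609i)
|01⟩: (-0.5753 - 0.4195i + 0.7022i)/2 = (-0.2877 + 0.1414i)
|10⟩: (-0.5753 + 0.4195i + 0.7022i)/2 = (-0.2877 + 0.5609i)
|11⟩: (-0.5753 + 0.4195i - 0.7022i)/2 = (-0.2877 - 0.1414i)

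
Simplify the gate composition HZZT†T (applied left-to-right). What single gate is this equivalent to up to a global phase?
H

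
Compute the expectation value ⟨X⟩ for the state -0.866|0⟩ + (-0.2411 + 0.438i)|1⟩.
0.4176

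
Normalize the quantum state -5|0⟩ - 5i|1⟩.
-1/√2|0⟩ - (1/√2)i|1⟩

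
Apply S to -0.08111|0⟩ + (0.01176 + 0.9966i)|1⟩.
-0.08111|0⟩ + (-0.9966 + 0.01176i)|1⟩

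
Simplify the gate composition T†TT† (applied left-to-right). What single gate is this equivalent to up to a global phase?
T†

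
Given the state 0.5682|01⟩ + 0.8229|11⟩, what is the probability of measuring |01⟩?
0.3229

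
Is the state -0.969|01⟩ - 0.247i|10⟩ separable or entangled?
Entangled

Writing the state as a|00⟩ + b|01⟩ + c|10⟩ + d|11⟩, it is a product state iff ad − bc = 0.
Here (a, b, c, d) = (0, -0.969, -0.247i, 0): ad − bc = (0)(0) − (-0.969)(-0.247i) = -0.2393i ≠ 0, so the state is entangled.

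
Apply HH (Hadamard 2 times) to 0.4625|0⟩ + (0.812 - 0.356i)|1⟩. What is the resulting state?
0.4625|0⟩ + (0.812 - 0.356i)|1⟩

H² = I, so an even number of Hadamards cancels: H^2 = I and the state is unchanged.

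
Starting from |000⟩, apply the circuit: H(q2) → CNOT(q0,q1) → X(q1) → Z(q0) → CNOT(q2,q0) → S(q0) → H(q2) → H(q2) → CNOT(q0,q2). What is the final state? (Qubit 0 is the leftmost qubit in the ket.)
1/√2|010⟩ + (1/√2)i|110⟩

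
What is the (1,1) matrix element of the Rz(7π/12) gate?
(0.6088 + 0.7934i)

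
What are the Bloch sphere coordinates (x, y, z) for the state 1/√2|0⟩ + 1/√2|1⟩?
(1, 0, 0)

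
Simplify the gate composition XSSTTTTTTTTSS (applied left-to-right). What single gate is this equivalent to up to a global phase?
X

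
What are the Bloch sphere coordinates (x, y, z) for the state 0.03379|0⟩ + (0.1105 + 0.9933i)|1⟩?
(0.007468, 0.06713, -0.9977)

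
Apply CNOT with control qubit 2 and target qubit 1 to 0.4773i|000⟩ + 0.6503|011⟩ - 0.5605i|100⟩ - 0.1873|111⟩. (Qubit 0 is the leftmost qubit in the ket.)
0.4773i|000⟩ + 0.6503|001⟩ - 0.5605i|100⟩ - 0.1873|101⟩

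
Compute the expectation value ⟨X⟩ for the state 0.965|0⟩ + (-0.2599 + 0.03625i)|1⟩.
-0.5016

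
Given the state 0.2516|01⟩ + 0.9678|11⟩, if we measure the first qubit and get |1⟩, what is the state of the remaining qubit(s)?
|1⟩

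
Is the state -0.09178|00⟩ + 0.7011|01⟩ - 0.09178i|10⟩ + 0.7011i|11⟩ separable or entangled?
Separable

Writing the state as a|00⟩ + b|01⟩ + c|10⟩ + d|11⟩, it is a product state iff ad − bc = 0.
Here (a, b, c, d) = (-0.09178, 0.7011, -0.09178i, 0.7011i): ad − bc = (-0.09178)(0.7011i) − (0.7011)(-0.09178i) = 0, so the state is separable.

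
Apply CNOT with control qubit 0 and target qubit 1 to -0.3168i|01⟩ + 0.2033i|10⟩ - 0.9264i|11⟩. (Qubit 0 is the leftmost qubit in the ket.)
-0.3168i|01⟩ - 0.9264i|10⟩ + 0.2033i|11⟩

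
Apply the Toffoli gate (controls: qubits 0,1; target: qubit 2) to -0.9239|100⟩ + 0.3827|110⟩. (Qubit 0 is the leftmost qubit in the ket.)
-0.9239|100⟩ + 0.3827|111⟩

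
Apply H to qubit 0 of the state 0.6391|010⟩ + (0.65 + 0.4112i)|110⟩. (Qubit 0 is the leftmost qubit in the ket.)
(0.9115 + 0.2908i)|010⟩ + (-0.007707 - 0.2908i)|110⟩

H on qubit 0 mixes each pair of kets that differ only in qubit 0: amplitudes (a, b) of (|…0…⟩, |…1…⟩) become ((a + b)/√2, (a − b)/√2). Kets absent from the input have amplitude 0.
(|010⟩, |110⟩): (a, b) = (0.6391, (0.65 + 0.4112i)) → ((0.9115 + 0.2908i), (-0.007707 - 0.2908i))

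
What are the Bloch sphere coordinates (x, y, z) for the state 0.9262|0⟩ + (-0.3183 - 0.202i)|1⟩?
(-0.5896, -0.3742, 0.7157)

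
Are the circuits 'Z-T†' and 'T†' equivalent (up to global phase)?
No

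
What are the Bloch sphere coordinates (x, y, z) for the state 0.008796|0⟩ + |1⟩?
(0.01759, 0, -0.9999)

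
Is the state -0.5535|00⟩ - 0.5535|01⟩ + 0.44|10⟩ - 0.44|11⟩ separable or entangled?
Entangled

Writing the state as a|00⟩ + b|01⟩ + c|10⟩ + d|11⟩, it is a product state iff ad − bc = 0.
Here (a, b, c, d) = (-0.5535, -0.5535, 0.44, -0.44): ad − bc = (-0.5535)(-0.44) − (-0.5535)(0.44) = 0.4871 ≠ 0, so the state is entangled.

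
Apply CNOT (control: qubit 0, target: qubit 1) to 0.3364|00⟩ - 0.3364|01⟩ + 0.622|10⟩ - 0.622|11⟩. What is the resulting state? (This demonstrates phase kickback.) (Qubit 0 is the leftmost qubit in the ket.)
0.3364|00⟩ - 0.3364|01⟩ - 0.622|10⟩ + 0.622|11⟩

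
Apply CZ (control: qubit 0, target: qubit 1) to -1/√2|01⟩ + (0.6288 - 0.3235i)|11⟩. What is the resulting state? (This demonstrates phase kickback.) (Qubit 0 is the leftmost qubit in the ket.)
-1/√2|01⟩ + (-0.6288 + 0.3235i)|11⟩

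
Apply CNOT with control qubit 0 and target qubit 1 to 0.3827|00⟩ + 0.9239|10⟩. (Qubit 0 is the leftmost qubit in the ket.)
0.3827|00⟩ + 0.9239|11⟩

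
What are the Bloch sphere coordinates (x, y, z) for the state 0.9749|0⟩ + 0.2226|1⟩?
(0.434, 0, 0.9009)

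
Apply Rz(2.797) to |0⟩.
(0.1714 - 0.9852i)|0⟩

Rz(2.797) = [[e^(−iθ/2), 0], [0, e^(iθ/2)]] with e^(±iθ/2) = cos(θ/2) ± i·sin(θ/2); θ = 2.797, cos(θ/2) ≈ 0.171445, sin(θ/2) ≈ 0.985194.
With a = amp(|0⟩) = 1 and b = amp(|1⟩) = 0:
new amp(|0⟩) = (0.171445 - 0.985194i)·a = (0.1714 - 0.9852i)
new amp(|1⟩) = (0.171445 + 0.985194i)·b = 0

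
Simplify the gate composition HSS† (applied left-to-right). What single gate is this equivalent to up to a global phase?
H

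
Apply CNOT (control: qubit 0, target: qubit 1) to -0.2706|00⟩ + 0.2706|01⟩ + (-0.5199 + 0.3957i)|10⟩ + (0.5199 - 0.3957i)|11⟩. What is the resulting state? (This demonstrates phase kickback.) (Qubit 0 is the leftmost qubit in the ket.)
-0.2706|00⟩ + 0.2706|01⟩ + (0.5199 - 0.3957i)|10⟩ + (-0.5199 + 0.3957i)|11⟩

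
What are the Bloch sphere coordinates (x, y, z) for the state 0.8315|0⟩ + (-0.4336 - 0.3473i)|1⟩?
(-0.7211, -0.5776, 0.3828)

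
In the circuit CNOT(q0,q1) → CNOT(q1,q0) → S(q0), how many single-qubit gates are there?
1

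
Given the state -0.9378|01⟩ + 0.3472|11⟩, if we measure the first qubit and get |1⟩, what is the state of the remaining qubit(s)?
|1⟩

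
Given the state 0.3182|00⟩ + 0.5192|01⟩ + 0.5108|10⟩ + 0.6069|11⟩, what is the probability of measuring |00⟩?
0.1013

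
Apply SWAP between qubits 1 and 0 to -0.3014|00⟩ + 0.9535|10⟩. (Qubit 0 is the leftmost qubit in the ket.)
-0.3014|00⟩ + 0.9535|01⟩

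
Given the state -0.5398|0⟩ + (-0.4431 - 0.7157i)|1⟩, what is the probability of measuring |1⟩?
0.7086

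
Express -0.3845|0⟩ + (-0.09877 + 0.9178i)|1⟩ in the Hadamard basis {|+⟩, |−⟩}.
(-0.3417 + 0.649i)|+⟩ + (-0.202 - 0.649i)|−⟩

With |ψ⟩ = α|0⟩ + β|1⟩, the Hadamard-basis coefficients are ⟨+|ψ⟩ = (α + β)/√2 and ⟨−|ψ⟩ = (α − β)/√2.
Here α = -0.3845, β = (-0.09877 + 0.9178i): (α + β)/√2 = (-0.3417 + 0.649i), (α − β)/√2 = (-0.202 - 0.649i).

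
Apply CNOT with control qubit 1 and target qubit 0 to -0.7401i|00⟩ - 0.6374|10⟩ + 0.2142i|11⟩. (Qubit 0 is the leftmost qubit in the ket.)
-0.7401i|00⟩ + 0.2142i|01⟩ - 0.6374|10⟩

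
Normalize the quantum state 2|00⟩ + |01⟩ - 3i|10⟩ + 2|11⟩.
0.4714|00⟩ + 0.2357|01⟩ - (1/√2)i|10⟩ + 0.4714|11⟩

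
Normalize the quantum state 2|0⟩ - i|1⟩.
0.8944|0⟩ - (1/√5)i|1⟩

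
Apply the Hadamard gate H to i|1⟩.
(1/√2)i|0⟩ - (1/√2)i|1⟩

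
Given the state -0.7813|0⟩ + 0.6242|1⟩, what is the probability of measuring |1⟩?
0.3896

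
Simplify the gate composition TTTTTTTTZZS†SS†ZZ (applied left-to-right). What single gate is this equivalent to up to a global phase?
S†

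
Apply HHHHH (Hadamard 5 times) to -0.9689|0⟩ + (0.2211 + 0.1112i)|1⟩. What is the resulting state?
(-0.5288 + 0.07863i)|0⟩ + (-0.8415 - 0.07863i)|1⟩

H² = I, so H^5 = H: a single Hadamard. With (a, b) = (-0.9689, (0.2211 + 0.1112i)), H gives ((a + b)/√2, (a − b)/√2) = ((-0.5288 + 0.07863i), (-0.8415 - 0.07863i)).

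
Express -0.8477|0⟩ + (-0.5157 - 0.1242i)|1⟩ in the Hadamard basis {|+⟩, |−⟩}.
(-0.9641 - 0.08782i)|+⟩ + (-0.2348 + 0.08782i)|−⟩

With |ψ⟩ = α|0⟩ + β|1⟩, the Hadamard-basis coefficients are ⟨+|ψ⟩ = (α + β)/√2 and ⟨−|ψ⟩ = (α − β)/√2.
Here α = -0.8477, β = (-0.5157 - 0.1242i): (α + β)/√2 = (-0.9641 - 0.08782i), (α − β)/√2 = (-0.2348 + 0.08782i).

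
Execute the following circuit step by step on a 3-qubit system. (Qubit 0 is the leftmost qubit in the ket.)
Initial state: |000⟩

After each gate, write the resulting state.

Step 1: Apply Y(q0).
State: i|100⟩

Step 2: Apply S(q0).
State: -|100⟩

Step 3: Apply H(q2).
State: -1/√2|100⟩ - 1/√2|101⟩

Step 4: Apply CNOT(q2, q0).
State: -1/√2|001⟩ - 1/√2|100⟩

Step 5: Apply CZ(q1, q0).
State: -1/√2|001⟩ - 1/√2|100⟩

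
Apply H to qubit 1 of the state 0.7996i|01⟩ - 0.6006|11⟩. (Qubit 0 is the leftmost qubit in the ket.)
0.5654i|00⟩ - 0.5654i|01⟩ - 0.4247|10⟩ + 0.4247|11⟩

H on qubit 1 mixes each pair of kets that differ only in qubit 1: amplitudes (a, b) of (|…0…⟩, |…1…⟩) become ((a + b)/√2, (a − b)/√2). Kets absent from the input have amplitude 0.
(|00⟩, |01⟩): (a, b) = (0, 0.7996i) → (0.5654i, -0.5654i)
(|10⟩, |11⟩): (a, b) = (0, -0.6006) → (-0.4247, 0.4247)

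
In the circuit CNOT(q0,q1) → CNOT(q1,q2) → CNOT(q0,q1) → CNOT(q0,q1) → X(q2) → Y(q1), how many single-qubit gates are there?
2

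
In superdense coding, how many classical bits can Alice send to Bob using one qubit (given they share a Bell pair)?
2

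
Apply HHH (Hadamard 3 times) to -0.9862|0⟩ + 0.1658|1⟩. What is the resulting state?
-0.5801|0⟩ - 0.8146|1⟩

H² = I, so H^3 = H: a single Hadamard. With (a, b) = (-0.9862, 0.1658), H gives ((a + b)/√2, (a − b)/√2) = (-0.5801, -0.8146).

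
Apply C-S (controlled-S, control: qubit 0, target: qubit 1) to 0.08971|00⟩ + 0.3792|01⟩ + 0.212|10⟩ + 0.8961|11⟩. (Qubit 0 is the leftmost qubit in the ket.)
0.08971|00⟩ + 0.3792|01⟩ + 0.212|10⟩ + 0.8961i|11⟩

C-S leaves the control-|0⟩ kets |00⟩, |01⟩ unchanged and applies S to qubit 1 on the control-|1⟩ pair (|10⟩, |11⟩).
S = [[1, 0], [0, i]].
With a = amp(|10⟩) = 0.212 and b = amp(|11⟩) = 0.8961:
new amp(|10⟩) = (1)·a = 0.212
new amp(|11⟩) = (i)·b = 0.8961i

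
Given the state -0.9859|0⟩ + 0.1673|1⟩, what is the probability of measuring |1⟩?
0.02799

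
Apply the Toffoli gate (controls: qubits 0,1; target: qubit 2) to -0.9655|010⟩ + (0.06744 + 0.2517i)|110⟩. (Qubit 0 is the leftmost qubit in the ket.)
-0.9655|010⟩ + (0.06744 + 0.2517i)|111⟩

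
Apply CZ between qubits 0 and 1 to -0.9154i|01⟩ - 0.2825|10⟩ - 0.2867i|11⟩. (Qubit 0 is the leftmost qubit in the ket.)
-0.9154i|01⟩ - 0.2825|10⟩ + 0.2867i|11⟩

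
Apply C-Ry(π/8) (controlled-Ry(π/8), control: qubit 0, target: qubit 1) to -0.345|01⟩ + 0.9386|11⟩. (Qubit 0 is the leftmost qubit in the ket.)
-0.345|01⟩ - 0.1831|10⟩ + 0.9206|11⟩

C-Ry(π/8) leaves the control-|0⟩ kets |00⟩, |01⟩ unchanged and applies Ry(π/8) to qubit 1 on the control-|1⟩ pair (|10⟩, |11⟩).
Ry(π/8) = [[cos(θ/2), −sin(θ/2)], [sin(θ/2), cos(θ/2)]]; θ = π/8, cos(θ/2) ≈ 0.980785, sin(θ/2) ≈ 0.19509.
With a = amp(|10⟩) = 0 and b = amp(|11⟩) = 0.9386:
new amp(|10⟩) = (0.980785)·a + (-0.19509)·b = -0.1831
new amp(|11⟩) = (0.19509)·a + (0.980785)·b = 0.9206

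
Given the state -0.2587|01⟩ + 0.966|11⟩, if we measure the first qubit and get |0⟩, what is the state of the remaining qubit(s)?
-|1⟩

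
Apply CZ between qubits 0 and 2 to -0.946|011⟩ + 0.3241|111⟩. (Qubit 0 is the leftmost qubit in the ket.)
-0.946|011⟩ - 0.3241|111⟩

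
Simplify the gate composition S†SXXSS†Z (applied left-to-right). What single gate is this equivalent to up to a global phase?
Z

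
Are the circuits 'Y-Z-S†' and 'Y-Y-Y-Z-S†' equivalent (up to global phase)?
Yes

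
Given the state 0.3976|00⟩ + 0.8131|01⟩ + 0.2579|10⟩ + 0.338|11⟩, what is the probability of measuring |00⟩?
0.1581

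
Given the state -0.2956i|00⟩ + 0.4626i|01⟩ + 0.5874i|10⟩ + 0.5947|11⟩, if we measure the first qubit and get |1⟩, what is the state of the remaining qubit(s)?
0.7027i|0⟩ + 0.7115|1⟩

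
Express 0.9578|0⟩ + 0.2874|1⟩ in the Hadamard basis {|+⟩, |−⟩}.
0.8805|+⟩ + 0.474|−⟩

With |ψ⟩ = α|0⟩ + β|1⟩, the Hadamard-basis coefficients are ⟨+|ψ⟩ = (α + β)/√2 and ⟨−|ψ⟩ = (α − β)/√2.
Here α = 0.9578, β = 0.2874: (α + β)/√2 = 0.8805, (α − β)/√2 = 0.474.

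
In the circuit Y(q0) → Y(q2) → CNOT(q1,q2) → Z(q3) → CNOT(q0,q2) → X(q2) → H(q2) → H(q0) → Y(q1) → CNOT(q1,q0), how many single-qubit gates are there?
7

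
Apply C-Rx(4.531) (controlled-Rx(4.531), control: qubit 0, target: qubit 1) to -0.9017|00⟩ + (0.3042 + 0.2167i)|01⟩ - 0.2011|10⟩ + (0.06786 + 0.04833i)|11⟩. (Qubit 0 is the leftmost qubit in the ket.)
-0.9017|00⟩ + (0.3042 + 0.2167i)|01⟩ + (0.1659 - 0.05213i)|10⟩ + (-0.04344 + 0.1236i)|11⟩

C-Rx(4.531) leaves the control-|0⟩ kets |00⟩, |01⟩ unchanged and applies Rx(4.531) to qubit 1 on the control-|1⟩ pair (|10⟩, |11⟩).
Rx(4.531) = [[cos(θ/2), −i·sin(θ/2)], [−i·sin(θ/2), cos(θ/2)]]; θ = 4.531, cos(θ/2) ≈ -0.640158, sin(θ/2) ≈ 0.768243.
With a = amp(|10⟩) = -0.2011 and b = amp(|11⟩) = (0.06786 + 0.04833i):
new amp(|10⟩) = (-0.640158)·a + (-0.768243i)·b = (0.1659 - 0.05213i)
new amp(|11⟩) = (-0.768243i)·a + (-0.640158)·b = (-0.04344 + 0.1236i)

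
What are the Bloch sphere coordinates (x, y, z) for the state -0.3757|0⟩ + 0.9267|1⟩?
(-0.6963, 0, -0.7176)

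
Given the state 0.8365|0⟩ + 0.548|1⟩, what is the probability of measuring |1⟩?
0.3003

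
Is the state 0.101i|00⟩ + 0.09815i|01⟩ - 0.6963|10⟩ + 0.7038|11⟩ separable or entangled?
Entangled

Writing the state as a|00⟩ + b|01⟩ + c|10⟩ + d|11⟩, it is a product state iff ad − bc = 0.
Here (a, b, c, d) = (0.101i, 0.09815i, -0.6963, 0.7038): ad − bc = (0.101i)(0.7038) − (0.09815i)(-0.6963) = 0.1394i ≠ 0, so the state is entangled.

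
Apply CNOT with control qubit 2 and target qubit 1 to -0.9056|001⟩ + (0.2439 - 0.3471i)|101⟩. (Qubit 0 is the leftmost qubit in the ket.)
-0.9056|011⟩ + (0.2439 - 0.3471i)|111⟩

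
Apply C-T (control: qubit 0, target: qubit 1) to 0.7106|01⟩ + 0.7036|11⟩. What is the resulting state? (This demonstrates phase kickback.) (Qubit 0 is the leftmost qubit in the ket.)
0.7106|01⟩ + (0.4975 + 0.4975i)|11⟩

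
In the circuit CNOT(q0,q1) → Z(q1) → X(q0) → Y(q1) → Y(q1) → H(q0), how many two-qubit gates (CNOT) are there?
1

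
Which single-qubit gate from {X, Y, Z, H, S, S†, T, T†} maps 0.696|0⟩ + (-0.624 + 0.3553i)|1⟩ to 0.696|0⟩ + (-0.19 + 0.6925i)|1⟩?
T†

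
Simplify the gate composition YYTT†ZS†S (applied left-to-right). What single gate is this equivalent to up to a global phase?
Z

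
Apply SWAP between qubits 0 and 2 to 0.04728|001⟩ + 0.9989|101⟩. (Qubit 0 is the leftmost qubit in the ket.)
0.04728|100⟩ + 0.9989|101⟩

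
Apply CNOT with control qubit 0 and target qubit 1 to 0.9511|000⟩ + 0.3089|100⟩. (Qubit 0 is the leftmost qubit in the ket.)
0.9511|000⟩ + 0.3089|110⟩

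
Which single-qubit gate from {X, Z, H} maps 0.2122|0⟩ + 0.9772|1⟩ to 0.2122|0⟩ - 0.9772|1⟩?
Z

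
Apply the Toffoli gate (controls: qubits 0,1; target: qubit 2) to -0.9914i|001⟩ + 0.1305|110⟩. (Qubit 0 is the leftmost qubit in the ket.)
-0.9914i|001⟩ + 0.1305|111⟩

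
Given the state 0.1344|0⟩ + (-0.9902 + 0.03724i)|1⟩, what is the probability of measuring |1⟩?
0.9819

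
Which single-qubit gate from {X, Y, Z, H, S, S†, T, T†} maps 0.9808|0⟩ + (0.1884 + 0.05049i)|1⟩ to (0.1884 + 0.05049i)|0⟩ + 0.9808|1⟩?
X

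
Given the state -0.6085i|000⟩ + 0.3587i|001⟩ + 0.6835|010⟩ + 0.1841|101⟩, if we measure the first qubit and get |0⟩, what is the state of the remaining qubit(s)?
-0.6191i|00⟩ + 0.3649i|01⟩ + 0.6954|10⟩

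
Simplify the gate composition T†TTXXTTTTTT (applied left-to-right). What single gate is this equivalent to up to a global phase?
T†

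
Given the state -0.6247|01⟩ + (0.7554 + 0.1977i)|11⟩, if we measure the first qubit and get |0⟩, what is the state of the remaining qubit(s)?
-|1⟩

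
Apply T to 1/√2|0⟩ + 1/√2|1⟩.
1/√2|0⟩ + (1/2 + (1/2)i)|1⟩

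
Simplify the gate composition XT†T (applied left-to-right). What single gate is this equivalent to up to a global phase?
X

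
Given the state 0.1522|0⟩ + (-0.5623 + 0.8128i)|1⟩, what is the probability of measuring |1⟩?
0.9768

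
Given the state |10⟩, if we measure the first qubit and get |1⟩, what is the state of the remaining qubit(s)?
|0⟩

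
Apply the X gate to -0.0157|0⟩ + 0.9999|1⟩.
0.9999|0⟩ - 0.0157|1⟩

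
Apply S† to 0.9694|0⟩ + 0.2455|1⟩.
0.9694|0⟩ - 0.2455i|1⟩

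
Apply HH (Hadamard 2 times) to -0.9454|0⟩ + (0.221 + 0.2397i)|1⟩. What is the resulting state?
-0.9454|0⟩ + (0.221 + 0.2397i)|1⟩

H² = I, so an even number of Hadamards cancels: H^2 = I and the state is unchanged.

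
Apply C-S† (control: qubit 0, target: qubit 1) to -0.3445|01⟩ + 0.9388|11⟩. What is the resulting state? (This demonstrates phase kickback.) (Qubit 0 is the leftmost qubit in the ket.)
-0.3445|01⟩ - 0.9388i|11⟩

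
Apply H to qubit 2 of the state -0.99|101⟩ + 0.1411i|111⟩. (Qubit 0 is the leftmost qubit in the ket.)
-0.7|100⟩ + 0.7|101⟩ + 0.09977i|110⟩ - 0.09977i|111⟩

H on qubit 2 mixes each pair of kets that differ only in qubit 2: amplitudes (a, b) of (|…0…⟩, |…1…⟩) become ((a + b)/√2, (a − b)/√2). Kets absent from the input have amplitude 0.
(|100⟩, |101⟩): (a, b) = (0, -0.99) → (-0.7, 0.7)
(|110⟩, |111⟩): (a, b) = (0, 0.1411i) → (0.09977i, -0.09977i)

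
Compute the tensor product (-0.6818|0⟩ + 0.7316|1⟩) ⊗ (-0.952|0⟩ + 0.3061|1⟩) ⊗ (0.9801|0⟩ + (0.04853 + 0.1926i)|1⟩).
0.6362|000⟩ + (0.0315 + 0.125i)|001⟩ - 0.2045|010⟩ + (-0.01013 - 0.0402i)|011⟩ - 0.6826|100⟩ + (-0.0338 - 0.1341i)|101⟩ + 0.2195|110⟩ + (0.01087 + 0.04313i)|111⟩

amp(|b₁b₂…⟩) = product of the factor amplitudes for bits b₁, b₂, …; only kets whose every factor amplitude is nonzero survive.
|000⟩: (-0.6818)(-0.952)(0.9801) = 0.6362
|001⟩: (-0.6818)(-0.952)(0.04853 + 0.1926i) = (0.0315 + 0.125i)
|010⟩: (-0.6818)(0.3061)(0.9801) = -0.2045
|011⟩: (-0.6818)(0.3061)(0.04853 + 0.1926i) = (-0.01013 - 0.0402i)
|100⟩: (0.7316)(-0.952)(0.9801) = -0.6826
|101⟩: (0.7316)(-0.952)(0.04853 + 0.1926i) = (-0.0338 - 0.1341i)
|110⟩: (0.7316)(0.3061)(0.9801) = 0.2195
|111⟩: (0.7316)(0.3061)(0.04853 + 0.1926i) = (0.01087 + 0.04313i)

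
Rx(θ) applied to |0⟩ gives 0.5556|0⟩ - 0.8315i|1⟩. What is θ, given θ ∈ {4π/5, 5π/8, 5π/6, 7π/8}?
5π/8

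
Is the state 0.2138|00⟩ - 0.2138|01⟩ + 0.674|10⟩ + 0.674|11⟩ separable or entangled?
Entangled

Writing the state as a|00⟩ + b|01⟩ + c|10⟩ + d|11⟩, it is a product state iff ad − bc = 0.
Here (a, b, c, d) = (0.2138, -0.2138, 0.674, 0.674): ad − bc = (0.2138)(0.674) − (-0.2138)(0.674) = 0.2882 ≠ 0, so the state is entangled.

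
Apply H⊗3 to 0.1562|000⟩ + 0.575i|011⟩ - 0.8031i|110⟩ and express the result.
(0.05523 - 0.08065i)|000⟩ + (0.05523 - 0.4872i)|001⟩ + (0.05523 + 0.08065i)|010⟩ + (0.05523 + 0.4872i)|011⟩ + (0.05523 + 0.4872i)|100⟩ + (0.05523 + 0.08065i)|101⟩ + (0.05523 - 0.4872i)|110⟩ + (0.05523 - 0.08065i)|111⟩

H⊗3 gives amp(|y⟩) = (1/2√2) Σ_x (−1)^(x·y) amp(|x⟩), where x·y is the number of positions in which both x and y have a 1.
|000⟩: (0.1562 + 0.575i - 0.8031i)/(2√2) = (0.05523 - 0.08065i)
|001⟩: (0.1562 - 0.575i - 0.8031i)/(2√2) = (0.05523 - 0.4872i)
|010⟩: (0.1562 - 0.575i + 0.8031i)/(2√2) = (0.05523 + 0.08065i)
|011⟩: (0.1562 + 0.575i + 0.8031i)/(2√2) = (0.05523 + 0.4872i)
|100⟩: (0.1562 + 0.575i + 0.8031i)/(2√2) = (0.05523 + 0.4872i)
|101⟩: (0.1562 - 0.575i + 0.8031i)/(2√2) = (0.05523 + 0.08065i)
|110⟩: (0.1562 - 0.575i - 0.8031i)/(2√2) = (0.05523 - 0.4872i)
|111⟩: (0.1562 + 0.575i - 0.8031i)/(2√2) = (0.05523 - 0.08065i)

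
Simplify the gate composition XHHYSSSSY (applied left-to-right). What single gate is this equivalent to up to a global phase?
X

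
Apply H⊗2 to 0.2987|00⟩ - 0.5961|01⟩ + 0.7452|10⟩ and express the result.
0.2239|00⟩ + 0.82|01⟩ - 0.5213|10⟩ + 0.0748|11⟩

H⊗2 gives amp(|y⟩) = (1/2) Σ_x (−1)^(x·y) amp(|x⟩), where x·y is the number of positions in which both x and y have a 1.
|00⟩: (0.2987 - 0.5961 + 0.7452)/2 = 0.2239
|01⟩: (0.2987 + 0.5961 + 0.7452)/2 = 0.82
|10⟩: (0.2987 - 0.5961 - 0.7452)/2 = -0.5213
|11⟩: (0.2987 + 0.5961 - 0.7452)/2 = 0.0748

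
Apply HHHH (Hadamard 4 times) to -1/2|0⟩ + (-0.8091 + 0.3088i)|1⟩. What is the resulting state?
-1/2|0⟩ + (-0.8091 + 0.3088i)|1⟩

H² = I, so an even number of Hadamards cancels: H^4 = I and the state is unchanged.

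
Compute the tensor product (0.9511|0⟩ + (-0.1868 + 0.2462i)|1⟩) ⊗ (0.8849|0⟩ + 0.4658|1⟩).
0.8416|00⟩ + 0.443|01⟩ + (-0.1653 + 0.2179i)|10⟩ + (-0.08701 + 0.1147i)|11⟩

amp(|b₁b₂…⟩) = product of the factor amplitudes for bits b₁, b₂, …; only kets whose every factor amplitude is nonzero survive.
|00⟩: (0.9511)(0.8849) = 0.8416
|01⟩: (0.9511)(0.4658) = 0.443
|10⟩: (-0.1868 + 0.2462i)(0.8849) = (-0.1653 + 0.2179i)
|11⟩: (-0.1868 + 0.2462i)(0.4658) = (-0.08701 + 0.1147i)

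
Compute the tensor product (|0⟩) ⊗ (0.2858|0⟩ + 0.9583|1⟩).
0.2858|00⟩ + 0.9583|01⟩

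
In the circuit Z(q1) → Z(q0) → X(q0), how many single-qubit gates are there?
3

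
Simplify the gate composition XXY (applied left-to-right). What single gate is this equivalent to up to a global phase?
Y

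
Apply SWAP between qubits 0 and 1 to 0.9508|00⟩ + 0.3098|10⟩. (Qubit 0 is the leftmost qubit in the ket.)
0.9508|00⟩ + 0.3098|01⟩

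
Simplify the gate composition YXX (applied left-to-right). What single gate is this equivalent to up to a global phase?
Y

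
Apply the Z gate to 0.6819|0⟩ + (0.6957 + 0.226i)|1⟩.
0.6819|0⟩ + (-0.6957 - 0.226i)|1⟩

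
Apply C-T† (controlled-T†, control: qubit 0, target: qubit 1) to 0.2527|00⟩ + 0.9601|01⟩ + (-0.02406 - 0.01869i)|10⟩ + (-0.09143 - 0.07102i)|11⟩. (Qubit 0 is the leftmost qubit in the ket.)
0.2527|00⟩ + 0.9601|01⟩ + (-0.02406 - 0.01869i)|10⟩ + (-0.1149 + 0.01443i)|11⟩

C-T† leaves the control-|0⟩ kets |00⟩, |01⟩ unchanged and applies T† to qubit 1 on the control-|1⟩ pair (|10⟩, |11⟩).
T† = [[1, 0], [0, (1/√2 - (1/√2)i)]].
With a = amp(|10⟩) = (-0.02406 - 0.01869i) and b = amp(|11⟩) = (-0.09143 - 0.07102i):
new amp(|10⟩) = (1)·a = (-0.02406 - 0.01869i)
new amp(|11⟩) = (1/√2 - (1/√2)i)·b = (-0.1149 + 0.01443i)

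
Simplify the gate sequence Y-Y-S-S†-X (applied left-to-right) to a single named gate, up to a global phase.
X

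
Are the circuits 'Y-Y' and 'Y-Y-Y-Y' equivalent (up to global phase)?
Yes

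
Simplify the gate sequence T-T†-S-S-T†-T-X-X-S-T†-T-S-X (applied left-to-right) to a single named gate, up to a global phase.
X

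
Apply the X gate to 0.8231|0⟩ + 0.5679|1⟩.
0.5679|0⟩ + 0.8231|1⟩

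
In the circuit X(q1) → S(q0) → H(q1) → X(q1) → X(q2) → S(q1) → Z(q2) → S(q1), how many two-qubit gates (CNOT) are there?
0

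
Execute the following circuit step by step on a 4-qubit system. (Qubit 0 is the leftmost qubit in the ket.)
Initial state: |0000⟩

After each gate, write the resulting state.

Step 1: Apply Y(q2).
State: i|0010⟩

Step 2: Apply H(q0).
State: (1/√2)i|0010⟩ + (1/√2)i|1010⟩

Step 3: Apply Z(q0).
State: (1/√2)i|0010⟩ - (1/√2)i|1010⟩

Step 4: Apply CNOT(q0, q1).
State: (1/√2)i|0010⟩ - (1/√2)i|1110⟩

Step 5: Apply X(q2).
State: (1/√2)i|0000⟩ - (1/√2)i|1100⟩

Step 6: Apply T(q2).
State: (1/√2)i|0000⟩ - (1/√2)i|1100⟩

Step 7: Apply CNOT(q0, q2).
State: (1/√2)i|0000⟩ - (1/√2)i|1110⟩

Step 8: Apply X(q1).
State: (1/√2)i|0100⟩ - (1/√2)i|1010⟩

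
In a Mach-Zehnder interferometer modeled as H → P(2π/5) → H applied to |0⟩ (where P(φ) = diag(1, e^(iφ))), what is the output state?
(0.6545 + 0.4755i)|0⟩ + (0.3455 - 0.4755i)|1⟩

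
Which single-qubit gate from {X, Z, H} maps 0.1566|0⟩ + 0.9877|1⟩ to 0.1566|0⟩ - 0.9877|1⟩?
Z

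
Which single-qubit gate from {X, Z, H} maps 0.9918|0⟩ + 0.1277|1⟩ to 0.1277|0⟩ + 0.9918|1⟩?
X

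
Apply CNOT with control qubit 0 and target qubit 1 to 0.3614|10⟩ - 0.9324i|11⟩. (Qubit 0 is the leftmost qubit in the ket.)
-0.9324i|10⟩ + 0.3614|11⟩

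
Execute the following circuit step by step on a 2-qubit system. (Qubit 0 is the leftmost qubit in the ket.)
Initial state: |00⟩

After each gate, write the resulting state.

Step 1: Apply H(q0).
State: 1/√2|00⟩ + 1/√2|10⟩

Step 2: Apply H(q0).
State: |00⟩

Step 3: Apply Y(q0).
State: i|10⟩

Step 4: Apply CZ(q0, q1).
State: i|10⟩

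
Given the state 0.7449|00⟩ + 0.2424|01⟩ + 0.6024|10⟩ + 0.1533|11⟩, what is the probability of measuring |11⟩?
0.0235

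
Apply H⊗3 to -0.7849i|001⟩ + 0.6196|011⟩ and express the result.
(0.2191 - 0.2775i)|000⟩ + (-0.2191 + 0.2775i)|001⟩ + (-0.2191 - 0.2775i)|010⟩ + (0.2191 + 0.2775i)|011⟩ + (0.2191 - 0.2775i)|100⟩ + (-0.2191 + 0.2775i)|101⟩ + (-0.2191 - 0.2775i)|110⟩ + (0.2191 + 0.2775i)|111⟩

H⊗3 gives amp(|y⟩) = (1/2√2) Σ_x (−1)^(x·y) amp(|x⟩), where x·y is the number of positions in which both x and y have a 1.
|000⟩: (-0.7849i + 0.6196)/(2√2) = (0.2191 - 0.2775i)
|001⟩: (0.7849i - 0.6196)/(2√2) = (-0.2191 + 0.2775i)
|010⟩: (-0.7849i - 0.6196)/(2√2) = (-0.2191 - 0.2775i)
|011⟩: (0.7849i + 0.6196)/(2√2) = (0.2191 + 0.2775i)
|100⟩: (-0.7849i + 0.6196)/(2√2) = (0.2191 - 0.2775i)
|101⟩: (0.7849i - 0.6196)/(2√2) = (-0.2191 + 0.2775i)
|110⟩: (-0.7849i - 0.6196)/(2√2) = (-0.2191 - 0.2775i)
|111⟩: (0.7849i + 0.6196)/(2√2) = (0.2191 + 0.2775i)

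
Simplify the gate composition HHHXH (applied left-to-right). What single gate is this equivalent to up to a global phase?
Z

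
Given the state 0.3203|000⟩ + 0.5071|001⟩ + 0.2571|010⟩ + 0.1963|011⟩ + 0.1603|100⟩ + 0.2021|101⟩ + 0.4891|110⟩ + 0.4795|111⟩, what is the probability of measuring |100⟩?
0.0257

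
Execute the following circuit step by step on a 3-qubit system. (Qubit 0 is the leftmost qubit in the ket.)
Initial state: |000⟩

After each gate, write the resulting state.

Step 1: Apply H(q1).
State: 1/√2|000⟩ + 1/√2|010⟩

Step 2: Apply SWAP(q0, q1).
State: 1/√2|000⟩ + 1/√2|100⟩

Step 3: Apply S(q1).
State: 1/√2|000⟩ + 1/√2|100⟩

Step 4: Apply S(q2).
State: 1/√2|000⟩ + 1/√2|100⟩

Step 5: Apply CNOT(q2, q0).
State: 1/√2|000⟩ + 1/√2|100⟩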